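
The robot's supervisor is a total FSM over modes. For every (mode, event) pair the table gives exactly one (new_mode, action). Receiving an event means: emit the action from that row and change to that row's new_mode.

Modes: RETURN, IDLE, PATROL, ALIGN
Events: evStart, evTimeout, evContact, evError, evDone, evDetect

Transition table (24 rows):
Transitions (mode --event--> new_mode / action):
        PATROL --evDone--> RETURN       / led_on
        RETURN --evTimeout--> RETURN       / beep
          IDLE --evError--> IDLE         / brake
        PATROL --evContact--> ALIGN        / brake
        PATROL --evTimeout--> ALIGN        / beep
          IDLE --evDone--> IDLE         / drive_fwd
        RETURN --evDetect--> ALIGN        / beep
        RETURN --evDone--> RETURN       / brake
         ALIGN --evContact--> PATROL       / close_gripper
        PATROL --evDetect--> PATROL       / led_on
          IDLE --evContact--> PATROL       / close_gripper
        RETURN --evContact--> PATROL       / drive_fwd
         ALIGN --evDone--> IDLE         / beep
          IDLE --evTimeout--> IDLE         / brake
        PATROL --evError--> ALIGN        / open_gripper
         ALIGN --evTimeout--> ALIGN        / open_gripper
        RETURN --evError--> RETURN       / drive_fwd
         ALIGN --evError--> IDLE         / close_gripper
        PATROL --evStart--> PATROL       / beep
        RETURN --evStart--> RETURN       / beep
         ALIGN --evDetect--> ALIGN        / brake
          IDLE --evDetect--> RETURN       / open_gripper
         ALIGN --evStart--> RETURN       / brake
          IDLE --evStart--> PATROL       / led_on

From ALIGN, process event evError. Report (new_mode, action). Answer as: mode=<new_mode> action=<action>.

current mode = ALIGN; filter table to that mode:
  (ALIGN, evContact) → (PATROL, close_gripper)
  (ALIGN, evDone) → (IDLE, beep)
  (ALIGN, evTimeout) → (ALIGN, open_gripper)
  (ALIGN, evError) → (IDLE, close_gripper)  ← event matches
  (ALIGN, evDetect) → (ALIGN, brake)
  (ALIGN, evStart) → (RETURN, brake)
event = evError selects (IDLE, close_gripper)

mode=IDLE action=close_gripper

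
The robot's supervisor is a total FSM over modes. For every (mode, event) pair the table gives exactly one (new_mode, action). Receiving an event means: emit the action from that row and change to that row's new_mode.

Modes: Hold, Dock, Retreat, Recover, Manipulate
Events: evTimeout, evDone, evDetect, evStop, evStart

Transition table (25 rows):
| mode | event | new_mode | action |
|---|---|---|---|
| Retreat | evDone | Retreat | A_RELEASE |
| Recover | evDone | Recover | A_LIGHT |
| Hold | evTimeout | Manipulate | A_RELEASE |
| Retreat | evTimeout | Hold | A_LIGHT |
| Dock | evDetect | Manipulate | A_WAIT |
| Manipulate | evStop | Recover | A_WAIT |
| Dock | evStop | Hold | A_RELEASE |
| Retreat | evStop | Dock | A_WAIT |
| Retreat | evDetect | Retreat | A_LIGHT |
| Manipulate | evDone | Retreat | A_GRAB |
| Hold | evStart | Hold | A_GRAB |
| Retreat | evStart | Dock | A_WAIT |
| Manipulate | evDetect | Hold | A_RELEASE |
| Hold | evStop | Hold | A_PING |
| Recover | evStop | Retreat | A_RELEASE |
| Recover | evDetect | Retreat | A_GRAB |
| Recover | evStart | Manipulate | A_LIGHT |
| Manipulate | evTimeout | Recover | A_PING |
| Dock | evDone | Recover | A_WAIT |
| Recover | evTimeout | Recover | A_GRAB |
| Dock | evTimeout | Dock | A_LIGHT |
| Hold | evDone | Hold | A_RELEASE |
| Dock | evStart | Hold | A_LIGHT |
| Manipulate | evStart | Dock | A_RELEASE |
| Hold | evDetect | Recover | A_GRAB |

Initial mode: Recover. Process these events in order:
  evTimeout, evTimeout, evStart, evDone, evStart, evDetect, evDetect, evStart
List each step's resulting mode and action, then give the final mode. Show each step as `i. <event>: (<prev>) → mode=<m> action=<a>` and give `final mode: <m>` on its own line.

1. evTimeout: (Recover) → mode=Recover action=A_GRAB
2. evTimeout: (Recover) → mode=Recover action=A_GRAB
3. evStart: (Recover) → mode=Manipulate action=A_LIGHT
4. evDone: (Manipulate) → mode=Retreat action=A_GRAB
5. evStart: (Retreat) → mode=Dock action=A_WAIT
6. evDetect: (Dock) → mode=Manipulate action=A_WAIT
7. evDetect: (Manipulate) → mode=Hold action=A_RELEASE
8. evStart: (Hold) → mode=Hold action=A_GRAB

final mode: Hold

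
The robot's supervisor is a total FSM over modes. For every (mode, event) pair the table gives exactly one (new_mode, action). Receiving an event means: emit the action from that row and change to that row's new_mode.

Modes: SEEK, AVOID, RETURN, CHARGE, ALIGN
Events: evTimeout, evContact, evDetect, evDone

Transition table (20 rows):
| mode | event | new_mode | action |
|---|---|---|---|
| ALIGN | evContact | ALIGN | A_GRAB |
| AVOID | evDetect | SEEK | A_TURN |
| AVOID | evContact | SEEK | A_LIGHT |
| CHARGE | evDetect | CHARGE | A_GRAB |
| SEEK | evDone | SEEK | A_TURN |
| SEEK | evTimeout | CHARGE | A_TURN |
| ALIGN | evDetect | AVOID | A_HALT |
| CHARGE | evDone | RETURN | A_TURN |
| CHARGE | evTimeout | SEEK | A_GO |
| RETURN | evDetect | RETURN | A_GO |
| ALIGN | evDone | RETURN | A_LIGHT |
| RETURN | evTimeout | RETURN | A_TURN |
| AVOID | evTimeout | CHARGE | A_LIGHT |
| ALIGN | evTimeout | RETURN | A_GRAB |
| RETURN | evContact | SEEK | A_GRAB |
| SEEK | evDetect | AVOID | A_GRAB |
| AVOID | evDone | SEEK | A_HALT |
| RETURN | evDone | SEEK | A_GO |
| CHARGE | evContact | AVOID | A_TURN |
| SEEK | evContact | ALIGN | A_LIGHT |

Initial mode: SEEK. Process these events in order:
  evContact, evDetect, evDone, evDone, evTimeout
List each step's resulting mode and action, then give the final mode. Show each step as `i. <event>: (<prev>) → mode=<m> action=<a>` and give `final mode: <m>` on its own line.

1. evContact: (SEEK) → mode=ALIGN action=A_LIGHT
2. evDetect: (ALIGN) → mode=AVOID action=A_HALT
3. evDone: (AVOID) → mode=SEEK action=A_HALT
4. evDone: (SEEK) → mode=SEEK action=A_TURN
5. evTimeout: (SEEK) → mode=CHARGE action=A_TURN

final mode: CHARGE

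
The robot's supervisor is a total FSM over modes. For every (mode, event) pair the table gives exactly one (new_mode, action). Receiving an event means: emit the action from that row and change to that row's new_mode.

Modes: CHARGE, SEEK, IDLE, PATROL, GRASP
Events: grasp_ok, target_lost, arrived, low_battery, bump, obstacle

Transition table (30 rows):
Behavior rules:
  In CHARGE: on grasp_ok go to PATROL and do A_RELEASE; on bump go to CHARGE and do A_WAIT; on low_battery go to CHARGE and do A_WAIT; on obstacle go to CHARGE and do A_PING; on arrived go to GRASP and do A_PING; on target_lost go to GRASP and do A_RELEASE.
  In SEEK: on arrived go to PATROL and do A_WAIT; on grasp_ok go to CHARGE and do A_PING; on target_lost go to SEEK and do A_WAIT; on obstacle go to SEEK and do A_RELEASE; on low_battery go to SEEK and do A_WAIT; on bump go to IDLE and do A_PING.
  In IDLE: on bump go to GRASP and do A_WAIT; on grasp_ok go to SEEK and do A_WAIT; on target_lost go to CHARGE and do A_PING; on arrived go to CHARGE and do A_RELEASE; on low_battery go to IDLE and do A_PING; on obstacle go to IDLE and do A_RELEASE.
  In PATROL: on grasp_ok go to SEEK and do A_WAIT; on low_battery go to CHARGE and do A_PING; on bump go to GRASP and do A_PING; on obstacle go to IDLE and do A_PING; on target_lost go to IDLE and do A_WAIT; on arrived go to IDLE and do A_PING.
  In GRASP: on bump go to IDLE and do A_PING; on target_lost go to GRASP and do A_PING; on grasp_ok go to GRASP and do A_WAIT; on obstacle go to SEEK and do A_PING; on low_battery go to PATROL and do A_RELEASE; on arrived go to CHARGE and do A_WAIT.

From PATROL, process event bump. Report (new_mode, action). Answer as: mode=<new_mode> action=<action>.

current mode = PATROL; filter table to that mode:
  (PATROL, grasp_ok) → (SEEK, A_WAIT)
  (PATROL, low_battery) → (CHARGE, A_PING)
  (PATROL, bump) → (GRASP, A_PING)  ← event matches
  (PATROL, obstacle) → (IDLE, A_PING)
  (PATROL, target_lost) → (IDLE, A_WAIT)
  (PATROL, arrived) → (IDLE, A_PING)
event = bump selects (GRASP, A_PING)

mode=GRASP action=A_PING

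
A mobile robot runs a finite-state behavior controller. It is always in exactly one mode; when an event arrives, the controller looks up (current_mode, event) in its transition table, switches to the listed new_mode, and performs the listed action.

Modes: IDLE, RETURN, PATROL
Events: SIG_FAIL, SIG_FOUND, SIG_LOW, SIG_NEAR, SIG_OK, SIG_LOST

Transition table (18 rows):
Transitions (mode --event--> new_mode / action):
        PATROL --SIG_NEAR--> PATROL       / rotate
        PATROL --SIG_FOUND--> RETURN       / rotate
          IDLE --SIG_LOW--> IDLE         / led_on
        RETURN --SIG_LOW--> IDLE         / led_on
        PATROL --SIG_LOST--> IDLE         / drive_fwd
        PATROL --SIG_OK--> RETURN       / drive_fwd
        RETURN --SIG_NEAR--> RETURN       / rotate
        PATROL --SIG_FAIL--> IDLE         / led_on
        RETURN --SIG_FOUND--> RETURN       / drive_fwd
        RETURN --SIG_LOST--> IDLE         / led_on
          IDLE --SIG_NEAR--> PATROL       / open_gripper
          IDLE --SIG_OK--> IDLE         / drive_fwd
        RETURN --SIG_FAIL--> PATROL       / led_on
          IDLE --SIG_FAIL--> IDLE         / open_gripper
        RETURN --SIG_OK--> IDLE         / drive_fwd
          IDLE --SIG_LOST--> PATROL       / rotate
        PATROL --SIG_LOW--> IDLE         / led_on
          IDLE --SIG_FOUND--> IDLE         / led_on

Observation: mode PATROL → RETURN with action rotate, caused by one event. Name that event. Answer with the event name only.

try SIG_FAIL: (PATROL, SIG_FAIL) → (IDLE, led_on)
try SIG_FOUND: (PATROL, SIG_FOUND) → (RETURN, rotate)  ← matches
try SIG_LOW: (PATROL, SIG_LOW) → (IDLE, led_on)
try SIG_NEAR: (PATROL, SIG_NEAR) → (PATROL, rotate)
try SIG_OK: (PATROL, SIG_OK) → (RETURN, drive_fwd)
try SIG_LOST: (PATROL, SIG_LOST) → (IDLE, drive_fwd)

SIG_FOUND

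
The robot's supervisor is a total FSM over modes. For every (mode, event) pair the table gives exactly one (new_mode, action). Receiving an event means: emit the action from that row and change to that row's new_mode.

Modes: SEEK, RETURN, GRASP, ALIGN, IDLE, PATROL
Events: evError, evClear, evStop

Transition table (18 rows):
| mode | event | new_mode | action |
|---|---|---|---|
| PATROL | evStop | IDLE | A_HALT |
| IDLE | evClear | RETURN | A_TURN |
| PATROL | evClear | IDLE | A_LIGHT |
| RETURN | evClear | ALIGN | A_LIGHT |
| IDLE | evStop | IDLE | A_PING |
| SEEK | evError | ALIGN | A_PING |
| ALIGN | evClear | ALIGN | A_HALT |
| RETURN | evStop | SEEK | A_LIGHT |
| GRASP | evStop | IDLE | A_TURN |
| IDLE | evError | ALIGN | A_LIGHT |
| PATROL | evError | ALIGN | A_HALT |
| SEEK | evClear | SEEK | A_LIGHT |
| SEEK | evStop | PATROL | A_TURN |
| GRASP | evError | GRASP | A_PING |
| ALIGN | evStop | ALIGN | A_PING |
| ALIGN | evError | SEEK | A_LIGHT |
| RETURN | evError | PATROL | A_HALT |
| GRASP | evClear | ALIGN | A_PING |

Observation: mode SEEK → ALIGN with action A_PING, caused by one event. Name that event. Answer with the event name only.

evError

try evError: (SEEK, evError) → (ALIGN, A_PING)  ← matches
try evClear: (SEEK, evClear) → (SEEK, A_LIGHT)
try evStop: (SEEK, evStop) → (PATROL, A_TURN)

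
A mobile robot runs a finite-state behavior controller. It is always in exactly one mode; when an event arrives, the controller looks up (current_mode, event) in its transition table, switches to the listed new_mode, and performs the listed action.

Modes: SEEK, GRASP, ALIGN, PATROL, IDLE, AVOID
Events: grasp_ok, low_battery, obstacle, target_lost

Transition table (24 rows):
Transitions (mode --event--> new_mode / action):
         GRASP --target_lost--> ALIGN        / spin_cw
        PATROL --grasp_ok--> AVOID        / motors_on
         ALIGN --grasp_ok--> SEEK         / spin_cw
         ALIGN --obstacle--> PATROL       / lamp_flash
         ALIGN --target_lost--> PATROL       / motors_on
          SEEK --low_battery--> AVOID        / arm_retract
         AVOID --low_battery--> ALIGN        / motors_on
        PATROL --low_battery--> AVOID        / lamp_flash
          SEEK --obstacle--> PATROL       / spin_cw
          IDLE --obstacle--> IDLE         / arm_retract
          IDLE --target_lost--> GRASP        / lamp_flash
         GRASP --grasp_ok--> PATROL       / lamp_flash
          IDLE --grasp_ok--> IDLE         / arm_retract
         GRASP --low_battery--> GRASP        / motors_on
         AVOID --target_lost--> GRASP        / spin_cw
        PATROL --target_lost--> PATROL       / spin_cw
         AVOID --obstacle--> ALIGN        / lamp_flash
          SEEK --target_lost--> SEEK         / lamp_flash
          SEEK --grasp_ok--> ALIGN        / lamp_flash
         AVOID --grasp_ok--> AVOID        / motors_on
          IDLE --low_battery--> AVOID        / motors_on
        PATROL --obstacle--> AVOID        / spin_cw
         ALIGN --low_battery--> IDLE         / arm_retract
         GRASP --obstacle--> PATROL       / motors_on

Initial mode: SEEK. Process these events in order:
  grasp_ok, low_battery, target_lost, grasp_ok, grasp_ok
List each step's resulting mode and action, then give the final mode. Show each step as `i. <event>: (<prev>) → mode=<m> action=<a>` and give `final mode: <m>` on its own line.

1. grasp_ok: (SEEK) → mode=ALIGN action=lamp_flash
2. low_battery: (ALIGN) → mode=IDLE action=arm_retract
3. target_lost: (IDLE) → mode=GRASP action=lamp_flash
4. grasp_ok: (GRASP) → mode=PATROL action=lamp_flash
5. grasp_ok: (PATROL) → mode=AVOID action=motors_on

final mode: AVOID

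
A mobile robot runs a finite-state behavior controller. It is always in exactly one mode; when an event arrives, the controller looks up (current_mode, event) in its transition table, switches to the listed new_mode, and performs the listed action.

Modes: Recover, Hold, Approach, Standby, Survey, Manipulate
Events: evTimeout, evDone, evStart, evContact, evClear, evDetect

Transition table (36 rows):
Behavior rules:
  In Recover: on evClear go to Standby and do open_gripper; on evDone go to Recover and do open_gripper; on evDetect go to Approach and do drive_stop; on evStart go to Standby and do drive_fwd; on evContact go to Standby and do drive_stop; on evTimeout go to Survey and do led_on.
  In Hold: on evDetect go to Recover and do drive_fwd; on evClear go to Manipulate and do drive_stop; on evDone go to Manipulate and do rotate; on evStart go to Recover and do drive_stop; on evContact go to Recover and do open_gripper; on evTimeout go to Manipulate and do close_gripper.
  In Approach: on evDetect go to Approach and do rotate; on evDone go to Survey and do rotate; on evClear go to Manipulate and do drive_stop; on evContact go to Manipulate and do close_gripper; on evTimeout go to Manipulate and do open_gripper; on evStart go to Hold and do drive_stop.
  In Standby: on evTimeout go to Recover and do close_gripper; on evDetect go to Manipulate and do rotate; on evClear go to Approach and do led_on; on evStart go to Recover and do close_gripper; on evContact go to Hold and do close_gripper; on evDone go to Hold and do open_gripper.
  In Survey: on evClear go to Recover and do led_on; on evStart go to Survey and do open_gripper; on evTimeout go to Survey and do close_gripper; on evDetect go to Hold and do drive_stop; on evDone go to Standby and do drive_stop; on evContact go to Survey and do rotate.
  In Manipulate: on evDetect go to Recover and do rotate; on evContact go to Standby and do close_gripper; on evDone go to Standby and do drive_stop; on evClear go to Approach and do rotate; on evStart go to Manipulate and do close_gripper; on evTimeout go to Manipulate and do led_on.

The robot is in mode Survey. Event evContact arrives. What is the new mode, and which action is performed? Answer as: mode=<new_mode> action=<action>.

mode=Survey action=rotate

current mode = Survey; filter table to that mode:
  (Survey, evClear) → (Recover, led_on)
  (Survey, evStart) → (Survey, open_gripper)
  (Survey, evTimeout) → (Survey, close_gripper)
  (Survey, evDetect) → (Hold, drive_stop)
  (Survey, evDone) → (Standby, drive_stop)
  (Survey, evContact) → (Survey, rotate)  ← event matches
event = evContact selects (Survey, rotate)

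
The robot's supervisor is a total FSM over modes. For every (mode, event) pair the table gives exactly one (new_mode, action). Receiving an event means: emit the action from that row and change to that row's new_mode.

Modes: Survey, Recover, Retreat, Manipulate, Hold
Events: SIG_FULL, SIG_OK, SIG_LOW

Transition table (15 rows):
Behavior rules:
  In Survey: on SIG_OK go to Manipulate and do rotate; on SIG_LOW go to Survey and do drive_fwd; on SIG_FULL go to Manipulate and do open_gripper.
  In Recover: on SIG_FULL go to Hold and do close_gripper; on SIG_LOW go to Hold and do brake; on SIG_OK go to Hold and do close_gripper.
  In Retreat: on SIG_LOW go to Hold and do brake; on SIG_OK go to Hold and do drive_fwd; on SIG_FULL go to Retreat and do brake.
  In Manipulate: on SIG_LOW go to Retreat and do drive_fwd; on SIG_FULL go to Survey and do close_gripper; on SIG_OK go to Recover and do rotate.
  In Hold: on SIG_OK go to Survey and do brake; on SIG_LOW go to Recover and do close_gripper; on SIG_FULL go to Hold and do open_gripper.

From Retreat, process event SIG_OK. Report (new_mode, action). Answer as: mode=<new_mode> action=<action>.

current mode = Retreat; filter table to that mode:
  (Retreat, SIG_LOW) → (Hold, brake)
  (Retreat, SIG_OK) → (Hold, drive_fwd)  ← event matches
  (Retreat, SIG_FULL) → (Retreat, brake)
event = SIG_OK selects (Hold, drive_fwd)

mode=Hold action=drive_fwd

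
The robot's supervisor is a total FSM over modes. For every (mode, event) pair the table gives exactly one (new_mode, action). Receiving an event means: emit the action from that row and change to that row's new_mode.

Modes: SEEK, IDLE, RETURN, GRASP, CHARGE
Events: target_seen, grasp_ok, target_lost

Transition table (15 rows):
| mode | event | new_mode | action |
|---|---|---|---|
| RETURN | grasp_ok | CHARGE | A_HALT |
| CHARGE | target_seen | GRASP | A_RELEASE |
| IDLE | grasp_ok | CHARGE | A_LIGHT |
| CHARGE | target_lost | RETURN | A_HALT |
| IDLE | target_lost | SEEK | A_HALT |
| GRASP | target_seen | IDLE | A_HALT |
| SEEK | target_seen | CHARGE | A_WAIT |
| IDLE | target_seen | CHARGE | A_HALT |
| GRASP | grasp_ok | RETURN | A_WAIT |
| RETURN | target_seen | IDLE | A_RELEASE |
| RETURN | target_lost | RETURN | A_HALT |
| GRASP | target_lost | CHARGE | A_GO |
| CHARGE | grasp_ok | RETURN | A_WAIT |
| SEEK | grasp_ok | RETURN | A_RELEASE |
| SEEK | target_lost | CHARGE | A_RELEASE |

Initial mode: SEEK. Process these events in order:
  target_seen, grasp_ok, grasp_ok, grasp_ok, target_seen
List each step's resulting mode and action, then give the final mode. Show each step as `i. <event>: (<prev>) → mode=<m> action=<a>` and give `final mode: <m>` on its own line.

1. target_seen: (SEEK) → mode=CHARGE action=A_WAIT
2. grasp_ok: (CHARGE) → mode=RETURN action=A_WAIT
3. grasp_ok: (RETURN) → mode=CHARGE action=A_HALT
4. grasp_ok: (CHARGE) → mode=RETURN action=A_WAIT
5. target_seen: (RETURN) → mode=IDLE action=A_RELEASE

final mode: IDLE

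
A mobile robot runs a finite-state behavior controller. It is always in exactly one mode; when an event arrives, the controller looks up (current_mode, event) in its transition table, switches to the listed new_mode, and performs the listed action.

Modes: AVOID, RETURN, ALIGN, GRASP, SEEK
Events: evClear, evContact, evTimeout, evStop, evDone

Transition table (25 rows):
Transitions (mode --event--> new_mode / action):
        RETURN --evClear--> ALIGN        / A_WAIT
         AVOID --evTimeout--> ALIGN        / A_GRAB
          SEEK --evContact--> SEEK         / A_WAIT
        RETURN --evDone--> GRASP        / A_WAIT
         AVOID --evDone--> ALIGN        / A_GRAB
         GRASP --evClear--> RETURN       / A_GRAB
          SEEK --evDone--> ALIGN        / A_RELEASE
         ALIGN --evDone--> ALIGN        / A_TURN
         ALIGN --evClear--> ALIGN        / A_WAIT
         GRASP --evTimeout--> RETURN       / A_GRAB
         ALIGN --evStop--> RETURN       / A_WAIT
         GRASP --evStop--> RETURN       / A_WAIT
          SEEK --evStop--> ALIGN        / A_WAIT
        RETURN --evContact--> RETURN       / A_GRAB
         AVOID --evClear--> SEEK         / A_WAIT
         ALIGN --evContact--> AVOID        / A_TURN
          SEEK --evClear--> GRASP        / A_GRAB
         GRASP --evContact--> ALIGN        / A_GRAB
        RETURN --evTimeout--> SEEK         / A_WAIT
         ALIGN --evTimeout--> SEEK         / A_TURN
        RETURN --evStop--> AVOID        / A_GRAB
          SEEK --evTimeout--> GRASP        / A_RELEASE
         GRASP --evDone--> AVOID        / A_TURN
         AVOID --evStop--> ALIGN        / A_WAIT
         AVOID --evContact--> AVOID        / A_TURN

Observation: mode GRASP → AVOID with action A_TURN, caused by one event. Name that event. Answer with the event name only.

evDone

try evClear: (GRASP, evClear) → (RETURN, A_GRAB)
try evContact: (GRASP, evContact) → (ALIGN, A_GRAB)
try evTimeout: (GRASP, evTimeout) → (RETURN, A_GRAB)
try evStop: (GRASP, evStop) → (RETURN, A_WAIT)
try evDone: (GRASP, evDone) → (AVOID, A_TURN)  ← matches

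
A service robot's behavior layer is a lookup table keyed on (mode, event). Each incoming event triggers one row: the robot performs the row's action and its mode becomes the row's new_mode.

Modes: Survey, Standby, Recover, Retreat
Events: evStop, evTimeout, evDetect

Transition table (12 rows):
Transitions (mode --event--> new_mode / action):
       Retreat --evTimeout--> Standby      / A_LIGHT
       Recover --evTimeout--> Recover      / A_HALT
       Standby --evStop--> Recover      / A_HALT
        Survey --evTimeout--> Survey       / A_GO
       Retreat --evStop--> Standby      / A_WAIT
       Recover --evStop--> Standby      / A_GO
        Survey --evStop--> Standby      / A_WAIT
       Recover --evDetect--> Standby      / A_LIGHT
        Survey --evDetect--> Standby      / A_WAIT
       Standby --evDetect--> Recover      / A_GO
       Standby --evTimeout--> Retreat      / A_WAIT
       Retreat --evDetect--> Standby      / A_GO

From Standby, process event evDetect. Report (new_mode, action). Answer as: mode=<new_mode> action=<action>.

current mode = Standby; filter table to that mode:
  (Standby, evStop) → (Recover, A_HALT)
  (Standby, evDetect) → (Recover, A_GO)  ← event matches
  (Standby, evTimeout) → (Retreat, A_WAIT)
event = evDetect selects (Recover, A_GO)

mode=Recover action=A_GO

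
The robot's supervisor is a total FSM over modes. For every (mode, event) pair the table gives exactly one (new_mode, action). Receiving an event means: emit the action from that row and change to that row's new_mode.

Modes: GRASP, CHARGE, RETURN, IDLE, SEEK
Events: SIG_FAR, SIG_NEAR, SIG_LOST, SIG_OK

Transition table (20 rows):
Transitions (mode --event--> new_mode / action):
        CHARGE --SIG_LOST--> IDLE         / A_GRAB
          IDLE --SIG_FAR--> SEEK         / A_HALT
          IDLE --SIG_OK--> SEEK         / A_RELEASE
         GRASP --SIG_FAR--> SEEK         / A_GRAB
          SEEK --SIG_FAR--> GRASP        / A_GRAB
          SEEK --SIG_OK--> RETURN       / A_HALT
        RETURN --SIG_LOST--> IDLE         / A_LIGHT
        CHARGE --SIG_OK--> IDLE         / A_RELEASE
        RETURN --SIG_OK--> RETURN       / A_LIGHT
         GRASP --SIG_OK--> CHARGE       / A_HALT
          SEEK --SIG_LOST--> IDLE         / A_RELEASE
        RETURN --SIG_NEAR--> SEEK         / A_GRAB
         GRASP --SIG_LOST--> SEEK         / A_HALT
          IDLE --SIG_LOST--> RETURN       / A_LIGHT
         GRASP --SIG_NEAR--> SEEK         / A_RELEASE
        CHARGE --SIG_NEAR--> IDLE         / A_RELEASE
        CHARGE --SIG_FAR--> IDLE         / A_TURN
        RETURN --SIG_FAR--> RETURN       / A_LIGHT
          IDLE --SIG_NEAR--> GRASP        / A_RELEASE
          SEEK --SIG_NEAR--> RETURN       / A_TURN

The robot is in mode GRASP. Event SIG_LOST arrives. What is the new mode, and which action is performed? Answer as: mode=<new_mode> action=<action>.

current mode = GRASP; filter table to that mode:
  (GRASP, SIG_FAR) → (SEEK, A_GRAB)
  (GRASP, SIG_OK) → (CHARGE, A_HALT)
  (GRASP, SIG_LOST) → (SEEK, A_HALT)  ← event matches
  (GRASP, SIG_NEAR) → (SEEK, A_RELEASE)
event = SIG_LOST selects (SEEK, A_HALT)

mode=SEEK action=A_HALT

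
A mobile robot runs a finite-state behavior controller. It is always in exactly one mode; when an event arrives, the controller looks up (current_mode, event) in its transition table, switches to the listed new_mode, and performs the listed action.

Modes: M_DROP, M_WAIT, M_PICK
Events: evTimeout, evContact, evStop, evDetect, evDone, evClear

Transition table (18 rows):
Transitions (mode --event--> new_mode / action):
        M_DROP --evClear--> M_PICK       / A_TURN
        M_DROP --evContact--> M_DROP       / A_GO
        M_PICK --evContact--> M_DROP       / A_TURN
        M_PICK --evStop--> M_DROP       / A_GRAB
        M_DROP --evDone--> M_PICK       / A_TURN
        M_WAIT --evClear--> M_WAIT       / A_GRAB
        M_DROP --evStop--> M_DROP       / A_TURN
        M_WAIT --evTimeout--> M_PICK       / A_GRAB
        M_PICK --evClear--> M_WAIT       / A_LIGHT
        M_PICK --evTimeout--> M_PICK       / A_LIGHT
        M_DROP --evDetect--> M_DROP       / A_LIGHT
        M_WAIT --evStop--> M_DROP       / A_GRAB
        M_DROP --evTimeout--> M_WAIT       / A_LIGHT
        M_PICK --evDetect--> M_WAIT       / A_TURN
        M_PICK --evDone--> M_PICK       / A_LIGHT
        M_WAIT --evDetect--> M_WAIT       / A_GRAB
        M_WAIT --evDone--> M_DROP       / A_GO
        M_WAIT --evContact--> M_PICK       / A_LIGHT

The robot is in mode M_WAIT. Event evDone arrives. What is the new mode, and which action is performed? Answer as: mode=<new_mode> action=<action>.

mode=M_DROP action=A_GO

current mode = M_WAIT; filter table to that mode:
  (M_WAIT, evClear) → (M_WAIT, A_GRAB)
  (M_WAIT, evTimeout) → (M_PICK, A_GRAB)
  (M_WAIT, evStop) → (M_DROP, A_GRAB)
  (M_WAIT, evDetect) → (M_WAIT, A_GRAB)
  (M_WAIT, evDone) → (M_DROP, A_GO)  ← event matches
  (M_WAIT, evContact) → (M_PICK, A_LIGHT)
event = evDone selects (M_DROP, A_GO)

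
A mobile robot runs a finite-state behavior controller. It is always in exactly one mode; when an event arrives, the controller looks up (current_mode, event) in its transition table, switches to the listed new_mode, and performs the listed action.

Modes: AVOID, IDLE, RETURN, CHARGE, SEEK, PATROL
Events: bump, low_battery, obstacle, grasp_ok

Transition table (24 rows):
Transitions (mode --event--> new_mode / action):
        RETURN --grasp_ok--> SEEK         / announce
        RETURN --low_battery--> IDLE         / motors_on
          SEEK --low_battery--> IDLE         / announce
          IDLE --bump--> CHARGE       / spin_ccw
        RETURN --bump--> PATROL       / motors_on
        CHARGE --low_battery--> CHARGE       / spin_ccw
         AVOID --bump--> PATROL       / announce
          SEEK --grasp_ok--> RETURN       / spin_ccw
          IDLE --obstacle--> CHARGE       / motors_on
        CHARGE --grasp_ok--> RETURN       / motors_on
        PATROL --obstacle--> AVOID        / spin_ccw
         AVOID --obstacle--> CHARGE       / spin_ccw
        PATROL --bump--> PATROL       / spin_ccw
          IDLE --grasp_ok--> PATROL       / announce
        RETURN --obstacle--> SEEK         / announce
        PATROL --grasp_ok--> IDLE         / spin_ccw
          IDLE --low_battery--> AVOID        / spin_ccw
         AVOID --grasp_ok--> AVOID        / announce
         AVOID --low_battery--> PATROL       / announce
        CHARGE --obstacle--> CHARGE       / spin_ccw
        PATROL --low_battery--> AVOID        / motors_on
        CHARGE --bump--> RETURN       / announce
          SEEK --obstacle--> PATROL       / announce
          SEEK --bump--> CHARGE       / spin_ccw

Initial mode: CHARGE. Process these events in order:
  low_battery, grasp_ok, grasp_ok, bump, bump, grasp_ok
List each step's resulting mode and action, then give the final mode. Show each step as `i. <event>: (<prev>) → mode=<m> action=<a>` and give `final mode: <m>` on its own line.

final mode: SEEK

1. low_battery: (CHARGE) → mode=CHARGE action=spin_ccw
2. grasp_ok: (CHARGE) → mode=RETURN action=motors_on
3. grasp_ok: (RETURN) → mode=SEEK action=announce
4. bump: (SEEK) → mode=CHARGE action=spin_ccw
5. bump: (CHARGE) → mode=RETURN action=announce
6. grasp_ok: (RETURN) → mode=SEEK action=announce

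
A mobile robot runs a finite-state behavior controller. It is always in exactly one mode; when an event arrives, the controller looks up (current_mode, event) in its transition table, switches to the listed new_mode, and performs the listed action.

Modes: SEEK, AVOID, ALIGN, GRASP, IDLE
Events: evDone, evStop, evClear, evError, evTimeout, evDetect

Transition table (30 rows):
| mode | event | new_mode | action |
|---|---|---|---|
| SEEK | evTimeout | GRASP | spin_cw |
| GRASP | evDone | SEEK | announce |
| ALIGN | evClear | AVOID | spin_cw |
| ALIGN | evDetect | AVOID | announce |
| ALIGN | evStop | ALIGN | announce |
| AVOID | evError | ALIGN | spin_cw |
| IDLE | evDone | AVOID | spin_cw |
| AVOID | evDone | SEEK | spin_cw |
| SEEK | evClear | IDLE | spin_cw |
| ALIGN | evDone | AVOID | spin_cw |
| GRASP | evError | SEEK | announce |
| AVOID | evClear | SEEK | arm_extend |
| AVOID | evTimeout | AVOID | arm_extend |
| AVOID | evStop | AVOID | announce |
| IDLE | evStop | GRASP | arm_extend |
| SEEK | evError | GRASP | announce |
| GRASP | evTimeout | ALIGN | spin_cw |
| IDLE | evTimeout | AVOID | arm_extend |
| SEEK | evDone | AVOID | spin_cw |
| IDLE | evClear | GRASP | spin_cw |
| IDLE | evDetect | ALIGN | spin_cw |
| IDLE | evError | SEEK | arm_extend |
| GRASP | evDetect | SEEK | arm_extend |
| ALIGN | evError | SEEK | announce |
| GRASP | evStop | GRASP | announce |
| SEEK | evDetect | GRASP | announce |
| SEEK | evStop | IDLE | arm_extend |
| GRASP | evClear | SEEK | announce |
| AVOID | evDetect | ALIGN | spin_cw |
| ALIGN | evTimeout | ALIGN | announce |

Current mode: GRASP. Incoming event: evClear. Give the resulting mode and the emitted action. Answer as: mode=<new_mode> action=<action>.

current mode = GRASP; filter table to that mode:
  (GRASP, evDone) → (SEEK, announce)
  (GRASP, evError) → (SEEK, announce)
  (GRASP, evTimeout) → (ALIGN, spin_cw)
  (GRASP, evDetect) → (SEEK, arm_extend)
  (GRASP, evStop) → (GRASP, announce)
  (GRASP, evClear) → (SEEK, announce)  ← event matches
event = evClear selects (SEEK, announce)

mode=SEEK action=announce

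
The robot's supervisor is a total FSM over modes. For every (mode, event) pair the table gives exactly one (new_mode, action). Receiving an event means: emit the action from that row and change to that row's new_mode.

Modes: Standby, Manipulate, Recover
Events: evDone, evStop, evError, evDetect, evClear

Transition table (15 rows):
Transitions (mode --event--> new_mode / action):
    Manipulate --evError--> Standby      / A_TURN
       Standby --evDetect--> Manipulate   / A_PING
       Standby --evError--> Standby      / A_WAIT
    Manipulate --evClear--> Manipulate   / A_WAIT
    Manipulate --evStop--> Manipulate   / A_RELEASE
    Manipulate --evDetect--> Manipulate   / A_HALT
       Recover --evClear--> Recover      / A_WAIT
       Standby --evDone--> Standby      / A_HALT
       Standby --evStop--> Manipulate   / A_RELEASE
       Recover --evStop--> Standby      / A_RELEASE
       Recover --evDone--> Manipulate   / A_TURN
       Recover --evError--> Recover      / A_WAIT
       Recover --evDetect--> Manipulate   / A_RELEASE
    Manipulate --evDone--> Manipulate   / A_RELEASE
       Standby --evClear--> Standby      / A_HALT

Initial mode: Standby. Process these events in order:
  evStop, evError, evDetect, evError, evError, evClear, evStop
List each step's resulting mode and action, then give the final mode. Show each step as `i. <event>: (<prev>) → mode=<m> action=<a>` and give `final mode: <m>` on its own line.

1. evStop: (Standby) → mode=Manipulate action=A_RELEASE
2. evError: (Manipulate) → mode=Standby action=A_TURN
3. evDetect: (Standby) → mode=Manipulate action=A_PING
4. evError: (Manipulate) → mode=Standby action=A_TURN
5. evError: (Standby) → mode=Standby action=A_WAIT
6. evClear: (Standby) → mode=Standby action=A_HALT
7. evStop: (Standby) → mode=Manipulate action=A_RELEASE

final mode: Manipulate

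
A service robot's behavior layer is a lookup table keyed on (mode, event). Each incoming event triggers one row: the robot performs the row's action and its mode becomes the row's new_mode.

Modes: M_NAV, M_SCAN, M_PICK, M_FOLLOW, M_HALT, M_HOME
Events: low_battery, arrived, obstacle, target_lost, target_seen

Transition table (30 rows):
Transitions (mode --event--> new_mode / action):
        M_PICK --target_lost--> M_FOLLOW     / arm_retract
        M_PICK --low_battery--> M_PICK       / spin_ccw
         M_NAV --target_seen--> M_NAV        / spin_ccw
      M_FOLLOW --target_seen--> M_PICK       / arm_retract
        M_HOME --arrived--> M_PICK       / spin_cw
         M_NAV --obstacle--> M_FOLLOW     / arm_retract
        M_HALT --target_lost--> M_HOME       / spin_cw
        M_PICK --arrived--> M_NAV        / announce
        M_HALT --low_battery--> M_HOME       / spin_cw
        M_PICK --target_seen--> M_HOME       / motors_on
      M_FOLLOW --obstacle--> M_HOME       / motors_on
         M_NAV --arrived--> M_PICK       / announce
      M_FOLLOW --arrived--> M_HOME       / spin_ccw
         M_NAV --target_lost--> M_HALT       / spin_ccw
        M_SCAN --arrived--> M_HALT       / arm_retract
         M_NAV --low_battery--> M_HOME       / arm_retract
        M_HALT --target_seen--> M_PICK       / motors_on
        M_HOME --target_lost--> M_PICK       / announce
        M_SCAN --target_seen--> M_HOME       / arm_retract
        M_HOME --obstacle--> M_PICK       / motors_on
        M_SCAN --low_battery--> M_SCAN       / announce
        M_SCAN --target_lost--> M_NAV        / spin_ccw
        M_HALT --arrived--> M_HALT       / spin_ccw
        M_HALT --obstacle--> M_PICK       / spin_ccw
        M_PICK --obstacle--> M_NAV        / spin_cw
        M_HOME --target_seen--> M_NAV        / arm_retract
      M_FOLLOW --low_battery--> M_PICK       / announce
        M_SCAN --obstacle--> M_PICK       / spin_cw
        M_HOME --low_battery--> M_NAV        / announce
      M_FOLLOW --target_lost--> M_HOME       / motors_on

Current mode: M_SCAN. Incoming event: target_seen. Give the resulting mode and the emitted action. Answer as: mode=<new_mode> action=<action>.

current mode = M_SCAN; filter table to that mode:
  (M_SCAN, arrived) → (M_HALT, arm_retract)
  (M_SCAN, target_seen) → (M_HOME, arm_retract)  ← event matches
  (M_SCAN, low_battery) → (M_SCAN, announce)
  (M_SCAN, target_lost) → (M_NAV, spin_ccw)
  (M_SCAN, obstacle) → (M_PICK, spin_cw)
event = target_seen selects (M_HOME, arm_retract)

mode=M_HOME action=arm_retract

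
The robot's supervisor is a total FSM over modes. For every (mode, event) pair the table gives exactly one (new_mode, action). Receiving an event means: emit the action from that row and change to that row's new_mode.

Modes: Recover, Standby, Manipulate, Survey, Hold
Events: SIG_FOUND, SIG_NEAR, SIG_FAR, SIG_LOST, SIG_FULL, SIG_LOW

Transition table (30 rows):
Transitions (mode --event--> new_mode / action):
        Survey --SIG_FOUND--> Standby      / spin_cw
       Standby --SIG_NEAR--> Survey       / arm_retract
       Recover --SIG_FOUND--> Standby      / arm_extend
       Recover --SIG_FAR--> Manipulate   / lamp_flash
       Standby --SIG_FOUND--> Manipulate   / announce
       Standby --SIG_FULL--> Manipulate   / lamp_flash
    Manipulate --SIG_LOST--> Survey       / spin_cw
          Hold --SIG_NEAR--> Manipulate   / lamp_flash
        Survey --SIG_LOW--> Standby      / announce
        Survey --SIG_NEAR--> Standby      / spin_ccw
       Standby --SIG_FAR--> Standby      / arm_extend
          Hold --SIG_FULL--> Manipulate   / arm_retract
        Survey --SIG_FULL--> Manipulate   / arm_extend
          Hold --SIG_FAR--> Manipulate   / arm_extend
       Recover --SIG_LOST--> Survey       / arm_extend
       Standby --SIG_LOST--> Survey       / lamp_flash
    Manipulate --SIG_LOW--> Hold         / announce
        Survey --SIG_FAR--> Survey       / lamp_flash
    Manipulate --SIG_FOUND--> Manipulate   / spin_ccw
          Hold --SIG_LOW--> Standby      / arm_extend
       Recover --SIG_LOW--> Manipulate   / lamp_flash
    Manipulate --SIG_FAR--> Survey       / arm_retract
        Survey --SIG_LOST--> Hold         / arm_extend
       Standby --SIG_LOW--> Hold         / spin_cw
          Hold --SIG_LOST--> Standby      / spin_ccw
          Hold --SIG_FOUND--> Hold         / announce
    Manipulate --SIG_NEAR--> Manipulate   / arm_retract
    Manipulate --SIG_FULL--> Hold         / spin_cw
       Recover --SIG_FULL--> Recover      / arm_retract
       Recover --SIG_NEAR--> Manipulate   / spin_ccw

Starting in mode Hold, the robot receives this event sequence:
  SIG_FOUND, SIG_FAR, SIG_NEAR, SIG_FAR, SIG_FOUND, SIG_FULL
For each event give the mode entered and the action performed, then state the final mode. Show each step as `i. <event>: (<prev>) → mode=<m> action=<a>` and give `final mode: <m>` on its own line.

1. SIG_FOUND: (Hold) → mode=Hold action=announce
2. SIG_FAR: (Hold) → mode=Manipulate action=arm_extend
3. SIG_NEAR: (Manipulate) → mode=Manipulate action=arm_retract
4. SIG_FAR: (Manipulate) → mode=Survey action=arm_retract
5. SIG_FOUND: (Survey) → mode=Standby action=spin_cw
6. SIG_FULL: (Standby) → mode=Manipulate action=lamp_flash

final mode: Manipulate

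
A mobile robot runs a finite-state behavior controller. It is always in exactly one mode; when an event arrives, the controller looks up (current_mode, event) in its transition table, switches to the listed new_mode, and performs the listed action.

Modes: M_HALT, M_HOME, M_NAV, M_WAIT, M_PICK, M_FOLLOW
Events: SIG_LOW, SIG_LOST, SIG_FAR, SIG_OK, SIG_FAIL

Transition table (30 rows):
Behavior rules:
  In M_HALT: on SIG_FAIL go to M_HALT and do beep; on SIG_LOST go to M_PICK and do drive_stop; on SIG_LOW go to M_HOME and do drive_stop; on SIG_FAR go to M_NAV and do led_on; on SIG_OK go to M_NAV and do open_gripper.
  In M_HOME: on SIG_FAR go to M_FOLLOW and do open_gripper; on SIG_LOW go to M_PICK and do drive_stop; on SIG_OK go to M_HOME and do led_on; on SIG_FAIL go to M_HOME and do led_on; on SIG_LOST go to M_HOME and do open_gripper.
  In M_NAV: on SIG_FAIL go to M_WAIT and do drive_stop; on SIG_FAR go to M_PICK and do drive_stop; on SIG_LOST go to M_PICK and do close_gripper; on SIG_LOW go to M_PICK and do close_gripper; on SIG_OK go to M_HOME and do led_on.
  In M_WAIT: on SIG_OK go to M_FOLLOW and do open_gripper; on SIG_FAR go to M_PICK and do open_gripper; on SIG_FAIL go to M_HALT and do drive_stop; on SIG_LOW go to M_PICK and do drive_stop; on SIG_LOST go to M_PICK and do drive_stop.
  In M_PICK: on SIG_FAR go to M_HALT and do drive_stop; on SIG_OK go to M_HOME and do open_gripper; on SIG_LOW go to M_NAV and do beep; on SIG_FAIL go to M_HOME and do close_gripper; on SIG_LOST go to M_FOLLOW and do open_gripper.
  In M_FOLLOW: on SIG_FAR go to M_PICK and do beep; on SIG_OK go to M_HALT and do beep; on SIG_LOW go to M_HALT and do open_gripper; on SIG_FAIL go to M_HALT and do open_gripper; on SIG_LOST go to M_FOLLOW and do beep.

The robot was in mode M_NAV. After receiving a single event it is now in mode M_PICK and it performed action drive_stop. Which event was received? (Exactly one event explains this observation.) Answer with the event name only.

SIG_FAR

try SIG_LOW: (M_NAV, SIG_LOW) → (M_PICK, close_gripper)
try SIG_LOST: (M_NAV, SIG_LOST) → (M_PICK, close_gripper)
try SIG_FAR: (M_NAV, SIG_FAR) → (M_PICK, drive_stop)  ← matches
try SIG_OK: (M_NAV, SIG_OK) → (M_HOME, led_on)
try SIG_FAIL: (M_NAV, SIG_FAIL) → (M_WAIT, drive_stop)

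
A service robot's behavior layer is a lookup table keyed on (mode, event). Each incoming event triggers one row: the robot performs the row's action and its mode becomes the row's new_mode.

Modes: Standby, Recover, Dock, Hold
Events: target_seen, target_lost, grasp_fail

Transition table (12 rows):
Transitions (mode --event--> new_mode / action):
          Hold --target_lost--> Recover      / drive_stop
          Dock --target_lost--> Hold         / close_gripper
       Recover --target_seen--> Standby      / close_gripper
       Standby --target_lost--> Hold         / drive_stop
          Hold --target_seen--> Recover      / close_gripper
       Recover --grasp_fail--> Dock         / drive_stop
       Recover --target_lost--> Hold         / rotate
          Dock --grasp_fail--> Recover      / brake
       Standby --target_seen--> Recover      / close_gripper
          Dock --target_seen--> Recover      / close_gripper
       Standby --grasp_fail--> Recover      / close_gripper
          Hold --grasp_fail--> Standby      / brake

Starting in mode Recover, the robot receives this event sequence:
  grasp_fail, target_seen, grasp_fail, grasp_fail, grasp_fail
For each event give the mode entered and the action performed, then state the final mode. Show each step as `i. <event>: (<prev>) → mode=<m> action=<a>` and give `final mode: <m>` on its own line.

final mode: Dock

1. grasp_fail: (Recover) → mode=Dock action=drive_stop
2. target_seen: (Dock) → mode=Recover action=close_gripper
3. grasp_fail: (Recover) → mode=Dock action=drive_stop
4. grasp_fail: (Dock) → mode=Recover action=brake
5. grasp_fail: (Recover) → mode=Dock action=drive_stop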